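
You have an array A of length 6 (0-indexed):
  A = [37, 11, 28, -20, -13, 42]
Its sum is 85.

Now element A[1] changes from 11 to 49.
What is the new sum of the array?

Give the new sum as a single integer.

Old value at index 1: 11
New value at index 1: 49
Delta = 49 - 11 = 38
New sum = old_sum + delta = 85 + (38) = 123

Answer: 123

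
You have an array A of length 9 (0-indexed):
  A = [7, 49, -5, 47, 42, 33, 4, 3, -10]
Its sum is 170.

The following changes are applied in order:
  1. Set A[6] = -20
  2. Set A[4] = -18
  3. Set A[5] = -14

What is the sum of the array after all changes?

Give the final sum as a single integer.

Initial sum: 170
Change 1: A[6] 4 -> -20, delta = -24, sum = 146
Change 2: A[4] 42 -> -18, delta = -60, sum = 86
Change 3: A[5] 33 -> -14, delta = -47, sum = 39

Answer: 39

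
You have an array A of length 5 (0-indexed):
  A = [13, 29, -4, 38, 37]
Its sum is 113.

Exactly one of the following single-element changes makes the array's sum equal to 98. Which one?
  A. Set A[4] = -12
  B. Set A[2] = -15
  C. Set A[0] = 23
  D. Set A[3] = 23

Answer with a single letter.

Answer: D

Derivation:
Option A: A[4] 37->-12, delta=-49, new_sum=113+(-49)=64
Option B: A[2] -4->-15, delta=-11, new_sum=113+(-11)=102
Option C: A[0] 13->23, delta=10, new_sum=113+(10)=123
Option D: A[3] 38->23, delta=-15, new_sum=113+(-15)=98 <-- matches target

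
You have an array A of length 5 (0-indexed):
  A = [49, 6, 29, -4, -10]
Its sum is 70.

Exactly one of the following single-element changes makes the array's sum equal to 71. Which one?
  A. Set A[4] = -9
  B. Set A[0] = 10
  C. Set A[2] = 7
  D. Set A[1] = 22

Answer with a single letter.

Answer: A

Derivation:
Option A: A[4] -10->-9, delta=1, new_sum=70+(1)=71 <-- matches target
Option B: A[0] 49->10, delta=-39, new_sum=70+(-39)=31
Option C: A[2] 29->7, delta=-22, new_sum=70+(-22)=48
Option D: A[1] 6->22, delta=16, new_sum=70+(16)=86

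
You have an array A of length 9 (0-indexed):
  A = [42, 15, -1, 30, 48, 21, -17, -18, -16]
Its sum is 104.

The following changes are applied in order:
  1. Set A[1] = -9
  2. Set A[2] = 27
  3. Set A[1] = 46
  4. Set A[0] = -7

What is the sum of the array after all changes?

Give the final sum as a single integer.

Initial sum: 104
Change 1: A[1] 15 -> -9, delta = -24, sum = 80
Change 2: A[2] -1 -> 27, delta = 28, sum = 108
Change 3: A[1] -9 -> 46, delta = 55, sum = 163
Change 4: A[0] 42 -> -7, delta = -49, sum = 114

Answer: 114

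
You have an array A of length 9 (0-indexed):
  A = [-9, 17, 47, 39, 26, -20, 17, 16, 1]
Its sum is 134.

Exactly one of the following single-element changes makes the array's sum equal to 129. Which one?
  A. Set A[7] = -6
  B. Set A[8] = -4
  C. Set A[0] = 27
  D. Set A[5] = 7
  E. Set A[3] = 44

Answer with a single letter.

Answer: B

Derivation:
Option A: A[7] 16->-6, delta=-22, new_sum=134+(-22)=112
Option B: A[8] 1->-4, delta=-5, new_sum=134+(-5)=129 <-- matches target
Option C: A[0] -9->27, delta=36, new_sum=134+(36)=170
Option D: A[5] -20->7, delta=27, new_sum=134+(27)=161
Option E: A[3] 39->44, delta=5, new_sum=134+(5)=139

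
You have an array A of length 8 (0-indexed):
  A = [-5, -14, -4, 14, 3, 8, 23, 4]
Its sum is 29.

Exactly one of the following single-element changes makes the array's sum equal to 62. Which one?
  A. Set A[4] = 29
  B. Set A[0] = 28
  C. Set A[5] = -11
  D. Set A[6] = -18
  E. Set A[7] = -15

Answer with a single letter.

Option A: A[4] 3->29, delta=26, new_sum=29+(26)=55
Option B: A[0] -5->28, delta=33, new_sum=29+(33)=62 <-- matches target
Option C: A[5] 8->-11, delta=-19, new_sum=29+(-19)=10
Option D: A[6] 23->-18, delta=-41, new_sum=29+(-41)=-12
Option E: A[7] 4->-15, delta=-19, new_sum=29+(-19)=10

Answer: B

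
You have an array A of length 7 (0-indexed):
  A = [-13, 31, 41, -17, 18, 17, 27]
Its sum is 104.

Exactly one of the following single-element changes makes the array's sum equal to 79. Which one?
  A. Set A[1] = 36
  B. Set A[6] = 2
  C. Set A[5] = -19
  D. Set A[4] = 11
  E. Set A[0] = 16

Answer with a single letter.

Option A: A[1] 31->36, delta=5, new_sum=104+(5)=109
Option B: A[6] 27->2, delta=-25, new_sum=104+(-25)=79 <-- matches target
Option C: A[5] 17->-19, delta=-36, new_sum=104+(-36)=68
Option D: A[4] 18->11, delta=-7, new_sum=104+(-7)=97
Option E: A[0] -13->16, delta=29, new_sum=104+(29)=133

Answer: B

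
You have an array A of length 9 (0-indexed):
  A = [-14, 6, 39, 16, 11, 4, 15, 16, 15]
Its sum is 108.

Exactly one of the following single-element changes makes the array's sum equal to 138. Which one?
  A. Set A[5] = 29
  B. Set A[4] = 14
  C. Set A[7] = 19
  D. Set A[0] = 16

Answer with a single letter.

Option A: A[5] 4->29, delta=25, new_sum=108+(25)=133
Option B: A[4] 11->14, delta=3, new_sum=108+(3)=111
Option C: A[7] 16->19, delta=3, new_sum=108+(3)=111
Option D: A[0] -14->16, delta=30, new_sum=108+(30)=138 <-- matches target

Answer: D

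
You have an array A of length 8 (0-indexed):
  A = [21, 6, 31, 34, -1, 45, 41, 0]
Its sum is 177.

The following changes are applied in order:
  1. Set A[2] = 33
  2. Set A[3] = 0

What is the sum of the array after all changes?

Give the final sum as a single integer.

Initial sum: 177
Change 1: A[2] 31 -> 33, delta = 2, sum = 179
Change 2: A[3] 34 -> 0, delta = -34, sum = 145

Answer: 145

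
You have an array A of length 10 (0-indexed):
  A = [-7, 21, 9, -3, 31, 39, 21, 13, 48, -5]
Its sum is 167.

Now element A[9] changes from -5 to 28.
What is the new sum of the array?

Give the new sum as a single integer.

Old value at index 9: -5
New value at index 9: 28
Delta = 28 - -5 = 33
New sum = old_sum + delta = 167 + (33) = 200

Answer: 200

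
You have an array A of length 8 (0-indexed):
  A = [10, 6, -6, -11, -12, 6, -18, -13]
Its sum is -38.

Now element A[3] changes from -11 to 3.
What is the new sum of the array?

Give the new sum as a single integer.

Old value at index 3: -11
New value at index 3: 3
Delta = 3 - -11 = 14
New sum = old_sum + delta = -38 + (14) = -24

Answer: -24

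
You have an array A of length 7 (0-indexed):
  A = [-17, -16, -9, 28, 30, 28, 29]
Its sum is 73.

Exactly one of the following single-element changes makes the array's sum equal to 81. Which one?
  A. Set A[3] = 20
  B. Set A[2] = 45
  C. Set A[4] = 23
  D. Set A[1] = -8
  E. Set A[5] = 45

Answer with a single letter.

Answer: D

Derivation:
Option A: A[3] 28->20, delta=-8, new_sum=73+(-8)=65
Option B: A[2] -9->45, delta=54, new_sum=73+(54)=127
Option C: A[4] 30->23, delta=-7, new_sum=73+(-7)=66
Option D: A[1] -16->-8, delta=8, new_sum=73+(8)=81 <-- matches target
Option E: A[5] 28->45, delta=17, new_sum=73+(17)=90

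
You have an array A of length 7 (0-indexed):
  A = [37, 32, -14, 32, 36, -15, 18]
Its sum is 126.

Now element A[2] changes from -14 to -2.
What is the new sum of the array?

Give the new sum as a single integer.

Answer: 138

Derivation:
Old value at index 2: -14
New value at index 2: -2
Delta = -2 - -14 = 12
New sum = old_sum + delta = 126 + (12) = 138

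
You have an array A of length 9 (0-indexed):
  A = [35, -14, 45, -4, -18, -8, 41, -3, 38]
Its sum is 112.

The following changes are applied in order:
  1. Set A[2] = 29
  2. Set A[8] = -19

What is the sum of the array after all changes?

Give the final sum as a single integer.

Initial sum: 112
Change 1: A[2] 45 -> 29, delta = -16, sum = 96
Change 2: A[8] 38 -> -19, delta = -57, sum = 39

Answer: 39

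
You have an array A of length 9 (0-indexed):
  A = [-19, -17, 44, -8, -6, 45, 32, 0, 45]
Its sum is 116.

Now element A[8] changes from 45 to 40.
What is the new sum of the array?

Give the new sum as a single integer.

Old value at index 8: 45
New value at index 8: 40
Delta = 40 - 45 = -5
New sum = old_sum + delta = 116 + (-5) = 111

Answer: 111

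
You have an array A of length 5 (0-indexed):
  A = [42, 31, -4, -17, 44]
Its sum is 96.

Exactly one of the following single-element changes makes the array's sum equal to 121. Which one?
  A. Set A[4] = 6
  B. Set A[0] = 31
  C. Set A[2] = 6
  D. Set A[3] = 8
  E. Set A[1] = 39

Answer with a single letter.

Option A: A[4] 44->6, delta=-38, new_sum=96+(-38)=58
Option B: A[0] 42->31, delta=-11, new_sum=96+(-11)=85
Option C: A[2] -4->6, delta=10, new_sum=96+(10)=106
Option D: A[3] -17->8, delta=25, new_sum=96+(25)=121 <-- matches target
Option E: A[1] 31->39, delta=8, new_sum=96+(8)=104

Answer: D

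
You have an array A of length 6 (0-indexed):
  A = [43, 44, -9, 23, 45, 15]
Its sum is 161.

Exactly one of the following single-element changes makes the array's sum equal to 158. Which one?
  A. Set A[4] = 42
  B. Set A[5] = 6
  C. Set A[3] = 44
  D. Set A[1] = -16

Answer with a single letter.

Option A: A[4] 45->42, delta=-3, new_sum=161+(-3)=158 <-- matches target
Option B: A[5] 15->6, delta=-9, new_sum=161+(-9)=152
Option C: A[3] 23->44, delta=21, new_sum=161+(21)=182
Option D: A[1] 44->-16, delta=-60, new_sum=161+(-60)=101

Answer: A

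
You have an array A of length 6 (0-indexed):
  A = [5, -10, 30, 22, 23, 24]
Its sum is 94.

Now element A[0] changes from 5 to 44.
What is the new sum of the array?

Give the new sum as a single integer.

Old value at index 0: 5
New value at index 0: 44
Delta = 44 - 5 = 39
New sum = old_sum + delta = 94 + (39) = 133

Answer: 133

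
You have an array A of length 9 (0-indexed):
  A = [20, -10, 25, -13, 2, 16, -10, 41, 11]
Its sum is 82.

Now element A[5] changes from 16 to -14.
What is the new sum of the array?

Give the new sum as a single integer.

Old value at index 5: 16
New value at index 5: -14
Delta = -14 - 16 = -30
New sum = old_sum + delta = 82 + (-30) = 52

Answer: 52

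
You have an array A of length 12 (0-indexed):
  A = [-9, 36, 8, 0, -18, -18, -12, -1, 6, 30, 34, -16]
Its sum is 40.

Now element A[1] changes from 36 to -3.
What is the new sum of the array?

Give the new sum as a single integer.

Old value at index 1: 36
New value at index 1: -3
Delta = -3 - 36 = -39
New sum = old_sum + delta = 40 + (-39) = 1

Answer: 1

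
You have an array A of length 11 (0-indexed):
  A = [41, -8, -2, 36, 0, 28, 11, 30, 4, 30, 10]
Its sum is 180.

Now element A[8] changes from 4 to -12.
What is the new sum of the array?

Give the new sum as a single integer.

Answer: 164

Derivation:
Old value at index 8: 4
New value at index 8: -12
Delta = -12 - 4 = -16
New sum = old_sum + delta = 180 + (-16) = 164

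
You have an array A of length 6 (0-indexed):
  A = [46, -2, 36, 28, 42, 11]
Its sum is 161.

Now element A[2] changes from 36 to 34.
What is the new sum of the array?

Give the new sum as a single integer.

Answer: 159

Derivation:
Old value at index 2: 36
New value at index 2: 34
Delta = 34 - 36 = -2
New sum = old_sum + delta = 161 + (-2) = 159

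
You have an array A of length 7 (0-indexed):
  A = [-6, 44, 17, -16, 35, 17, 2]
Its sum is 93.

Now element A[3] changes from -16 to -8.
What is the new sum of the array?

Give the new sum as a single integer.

Old value at index 3: -16
New value at index 3: -8
Delta = -8 - -16 = 8
New sum = old_sum + delta = 93 + (8) = 101

Answer: 101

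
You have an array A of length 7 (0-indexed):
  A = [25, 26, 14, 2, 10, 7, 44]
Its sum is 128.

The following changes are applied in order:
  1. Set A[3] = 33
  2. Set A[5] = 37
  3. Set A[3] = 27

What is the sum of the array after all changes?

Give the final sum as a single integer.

Initial sum: 128
Change 1: A[3] 2 -> 33, delta = 31, sum = 159
Change 2: A[5] 7 -> 37, delta = 30, sum = 189
Change 3: A[3] 33 -> 27, delta = -6, sum = 183

Answer: 183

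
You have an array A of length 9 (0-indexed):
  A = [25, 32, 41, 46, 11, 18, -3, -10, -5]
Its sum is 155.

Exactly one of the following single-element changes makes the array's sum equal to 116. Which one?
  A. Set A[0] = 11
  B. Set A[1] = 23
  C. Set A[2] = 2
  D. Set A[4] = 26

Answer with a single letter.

Answer: C

Derivation:
Option A: A[0] 25->11, delta=-14, new_sum=155+(-14)=141
Option B: A[1] 32->23, delta=-9, new_sum=155+(-9)=146
Option C: A[2] 41->2, delta=-39, new_sum=155+(-39)=116 <-- matches target
Option D: A[4] 11->26, delta=15, new_sum=155+(15)=170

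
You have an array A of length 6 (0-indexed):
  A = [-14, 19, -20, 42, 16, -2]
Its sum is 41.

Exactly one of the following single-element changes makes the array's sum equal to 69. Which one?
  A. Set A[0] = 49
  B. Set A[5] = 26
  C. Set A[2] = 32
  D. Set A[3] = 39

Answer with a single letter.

Answer: B

Derivation:
Option A: A[0] -14->49, delta=63, new_sum=41+(63)=104
Option B: A[5] -2->26, delta=28, new_sum=41+(28)=69 <-- matches target
Option C: A[2] -20->32, delta=52, new_sum=41+(52)=93
Option D: A[3] 42->39, delta=-3, new_sum=41+(-3)=38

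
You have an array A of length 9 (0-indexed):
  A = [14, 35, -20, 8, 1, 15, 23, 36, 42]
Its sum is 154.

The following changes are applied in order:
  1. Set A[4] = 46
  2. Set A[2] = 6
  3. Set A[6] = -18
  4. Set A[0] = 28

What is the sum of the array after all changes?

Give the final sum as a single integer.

Answer: 198

Derivation:
Initial sum: 154
Change 1: A[4] 1 -> 46, delta = 45, sum = 199
Change 2: A[2] -20 -> 6, delta = 26, sum = 225
Change 3: A[6] 23 -> -18, delta = -41, sum = 184
Change 4: A[0] 14 -> 28, delta = 14, sum = 198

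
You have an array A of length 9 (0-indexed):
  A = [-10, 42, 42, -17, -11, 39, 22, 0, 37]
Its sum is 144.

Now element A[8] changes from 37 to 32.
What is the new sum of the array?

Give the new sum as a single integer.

Answer: 139

Derivation:
Old value at index 8: 37
New value at index 8: 32
Delta = 32 - 37 = -5
New sum = old_sum + delta = 144 + (-5) = 139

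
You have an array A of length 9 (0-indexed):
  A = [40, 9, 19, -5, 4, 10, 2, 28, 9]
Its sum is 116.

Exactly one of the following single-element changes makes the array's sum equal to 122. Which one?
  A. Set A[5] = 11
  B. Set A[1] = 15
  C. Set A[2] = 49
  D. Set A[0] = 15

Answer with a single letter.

Answer: B

Derivation:
Option A: A[5] 10->11, delta=1, new_sum=116+(1)=117
Option B: A[1] 9->15, delta=6, new_sum=116+(6)=122 <-- matches target
Option C: A[2] 19->49, delta=30, new_sum=116+(30)=146
Option D: A[0] 40->15, delta=-25, new_sum=116+(-25)=91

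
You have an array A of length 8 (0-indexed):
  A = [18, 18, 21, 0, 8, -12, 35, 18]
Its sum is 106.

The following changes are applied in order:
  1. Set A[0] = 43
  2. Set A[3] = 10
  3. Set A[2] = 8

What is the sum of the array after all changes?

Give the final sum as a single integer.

Initial sum: 106
Change 1: A[0] 18 -> 43, delta = 25, sum = 131
Change 2: A[3] 0 -> 10, delta = 10, sum = 141
Change 3: A[2] 21 -> 8, delta = -13, sum = 128

Answer: 128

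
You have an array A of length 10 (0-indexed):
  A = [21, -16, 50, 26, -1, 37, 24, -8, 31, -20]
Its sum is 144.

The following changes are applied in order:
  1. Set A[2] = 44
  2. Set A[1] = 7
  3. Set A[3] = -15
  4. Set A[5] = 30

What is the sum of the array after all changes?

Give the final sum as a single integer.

Initial sum: 144
Change 1: A[2] 50 -> 44, delta = -6, sum = 138
Change 2: A[1] -16 -> 7, delta = 23, sum = 161
Change 3: A[3] 26 -> -15, delta = -41, sum = 120
Change 4: A[5] 37 -> 30, delta = -7, sum = 113

Answer: 113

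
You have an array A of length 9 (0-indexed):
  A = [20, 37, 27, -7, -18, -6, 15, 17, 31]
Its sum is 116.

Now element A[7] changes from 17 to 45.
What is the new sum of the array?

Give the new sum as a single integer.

Old value at index 7: 17
New value at index 7: 45
Delta = 45 - 17 = 28
New sum = old_sum + delta = 116 + (28) = 144

Answer: 144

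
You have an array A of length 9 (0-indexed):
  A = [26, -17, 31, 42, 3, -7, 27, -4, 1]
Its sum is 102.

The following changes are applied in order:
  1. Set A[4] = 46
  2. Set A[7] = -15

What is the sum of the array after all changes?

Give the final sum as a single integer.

Initial sum: 102
Change 1: A[4] 3 -> 46, delta = 43, sum = 145
Change 2: A[7] -4 -> -15, delta = -11, sum = 134

Answer: 134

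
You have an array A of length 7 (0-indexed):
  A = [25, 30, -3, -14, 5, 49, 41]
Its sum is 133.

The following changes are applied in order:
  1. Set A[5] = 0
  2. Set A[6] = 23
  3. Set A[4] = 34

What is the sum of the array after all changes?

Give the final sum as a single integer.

Answer: 95

Derivation:
Initial sum: 133
Change 1: A[5] 49 -> 0, delta = -49, sum = 84
Change 2: A[6] 41 -> 23, delta = -18, sum = 66
Change 3: A[4] 5 -> 34, delta = 29, sum = 95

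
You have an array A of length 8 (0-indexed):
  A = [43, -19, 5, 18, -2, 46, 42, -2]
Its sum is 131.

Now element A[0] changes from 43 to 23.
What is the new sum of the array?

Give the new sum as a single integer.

Answer: 111

Derivation:
Old value at index 0: 43
New value at index 0: 23
Delta = 23 - 43 = -20
New sum = old_sum + delta = 131 + (-20) = 111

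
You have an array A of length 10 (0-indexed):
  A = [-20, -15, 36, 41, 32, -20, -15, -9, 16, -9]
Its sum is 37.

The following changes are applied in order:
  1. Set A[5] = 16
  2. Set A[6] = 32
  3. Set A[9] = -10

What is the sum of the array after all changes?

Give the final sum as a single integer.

Initial sum: 37
Change 1: A[5] -20 -> 16, delta = 36, sum = 73
Change 2: A[6] -15 -> 32, delta = 47, sum = 120
Change 3: A[9] -9 -> -10, delta = -1, sum = 119

Answer: 119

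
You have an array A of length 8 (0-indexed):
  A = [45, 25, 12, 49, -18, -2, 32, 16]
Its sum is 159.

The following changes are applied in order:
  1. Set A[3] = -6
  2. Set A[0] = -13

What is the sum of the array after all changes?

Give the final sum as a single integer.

Initial sum: 159
Change 1: A[3] 49 -> -6, delta = -55, sum = 104
Change 2: A[0] 45 -> -13, delta = -58, sum = 46

Answer: 46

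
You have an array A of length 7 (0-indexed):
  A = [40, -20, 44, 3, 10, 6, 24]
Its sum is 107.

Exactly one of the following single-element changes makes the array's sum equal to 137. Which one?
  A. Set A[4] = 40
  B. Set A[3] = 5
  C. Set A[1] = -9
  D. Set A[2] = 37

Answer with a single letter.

Answer: A

Derivation:
Option A: A[4] 10->40, delta=30, new_sum=107+(30)=137 <-- matches target
Option B: A[3] 3->5, delta=2, new_sum=107+(2)=109
Option C: A[1] -20->-9, delta=11, new_sum=107+(11)=118
Option D: A[2] 44->37, delta=-7, new_sum=107+(-7)=100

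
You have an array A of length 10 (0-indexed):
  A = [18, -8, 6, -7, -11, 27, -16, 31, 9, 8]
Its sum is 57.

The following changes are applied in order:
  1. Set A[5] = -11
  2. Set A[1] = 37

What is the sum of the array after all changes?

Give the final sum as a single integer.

Initial sum: 57
Change 1: A[5] 27 -> -11, delta = -38, sum = 19
Change 2: A[1] -8 -> 37, delta = 45, sum = 64

Answer: 64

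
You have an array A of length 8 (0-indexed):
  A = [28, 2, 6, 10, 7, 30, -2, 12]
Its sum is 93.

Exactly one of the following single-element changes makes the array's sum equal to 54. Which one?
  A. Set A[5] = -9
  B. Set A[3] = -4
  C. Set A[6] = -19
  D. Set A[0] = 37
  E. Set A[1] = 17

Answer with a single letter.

Option A: A[5] 30->-9, delta=-39, new_sum=93+(-39)=54 <-- matches target
Option B: A[3] 10->-4, delta=-14, new_sum=93+(-14)=79
Option C: A[6] -2->-19, delta=-17, new_sum=93+(-17)=76
Option D: A[0] 28->37, delta=9, new_sum=93+(9)=102
Option E: A[1] 2->17, delta=15, new_sum=93+(15)=108

Answer: A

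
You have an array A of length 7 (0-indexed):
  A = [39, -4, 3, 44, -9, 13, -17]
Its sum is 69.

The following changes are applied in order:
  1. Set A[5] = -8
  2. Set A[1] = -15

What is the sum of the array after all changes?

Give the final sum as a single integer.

Initial sum: 69
Change 1: A[5] 13 -> -8, delta = -21, sum = 48
Change 2: A[1] -4 -> -15, delta = -11, sum = 37

Answer: 37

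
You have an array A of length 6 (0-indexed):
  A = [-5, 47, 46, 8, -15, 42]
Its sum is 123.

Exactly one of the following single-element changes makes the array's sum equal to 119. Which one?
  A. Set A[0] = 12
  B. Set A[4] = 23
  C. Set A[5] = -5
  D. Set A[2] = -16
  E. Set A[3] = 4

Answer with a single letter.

Option A: A[0] -5->12, delta=17, new_sum=123+(17)=140
Option B: A[4] -15->23, delta=38, new_sum=123+(38)=161
Option C: A[5] 42->-5, delta=-47, new_sum=123+(-47)=76
Option D: A[2] 46->-16, delta=-62, new_sum=123+(-62)=61
Option E: A[3] 8->4, delta=-4, new_sum=123+(-4)=119 <-- matches target

Answer: E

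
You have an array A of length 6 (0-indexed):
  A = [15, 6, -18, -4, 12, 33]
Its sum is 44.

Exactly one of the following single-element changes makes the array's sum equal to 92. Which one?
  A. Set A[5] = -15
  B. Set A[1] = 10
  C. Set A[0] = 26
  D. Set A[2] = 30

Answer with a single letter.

Answer: D

Derivation:
Option A: A[5] 33->-15, delta=-48, new_sum=44+(-48)=-4
Option B: A[1] 6->10, delta=4, new_sum=44+(4)=48
Option C: A[0] 15->26, delta=11, new_sum=44+(11)=55
Option D: A[2] -18->30, delta=48, new_sum=44+(48)=92 <-- matches target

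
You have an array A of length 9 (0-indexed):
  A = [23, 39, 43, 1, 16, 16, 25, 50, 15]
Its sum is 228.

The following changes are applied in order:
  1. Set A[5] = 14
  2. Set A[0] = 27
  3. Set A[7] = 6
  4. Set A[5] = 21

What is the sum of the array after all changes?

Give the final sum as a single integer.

Answer: 193

Derivation:
Initial sum: 228
Change 1: A[5] 16 -> 14, delta = -2, sum = 226
Change 2: A[0] 23 -> 27, delta = 4, sum = 230
Change 3: A[7] 50 -> 6, delta = -44, sum = 186
Change 4: A[5] 14 -> 21, delta = 7, sum = 193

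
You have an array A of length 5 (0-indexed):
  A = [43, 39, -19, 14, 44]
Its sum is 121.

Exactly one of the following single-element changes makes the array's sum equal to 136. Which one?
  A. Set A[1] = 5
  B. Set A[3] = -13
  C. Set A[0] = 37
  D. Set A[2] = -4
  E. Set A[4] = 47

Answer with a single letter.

Answer: D

Derivation:
Option A: A[1] 39->5, delta=-34, new_sum=121+(-34)=87
Option B: A[3] 14->-13, delta=-27, new_sum=121+(-27)=94
Option C: A[0] 43->37, delta=-6, new_sum=121+(-6)=115
Option D: A[2] -19->-4, delta=15, new_sum=121+(15)=136 <-- matches target
Option E: A[4] 44->47, delta=3, new_sum=121+(3)=124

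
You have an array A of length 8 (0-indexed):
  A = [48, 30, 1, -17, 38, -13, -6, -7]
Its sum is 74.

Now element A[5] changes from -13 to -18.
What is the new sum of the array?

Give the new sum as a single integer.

Old value at index 5: -13
New value at index 5: -18
Delta = -18 - -13 = -5
New sum = old_sum + delta = 74 + (-5) = 69

Answer: 69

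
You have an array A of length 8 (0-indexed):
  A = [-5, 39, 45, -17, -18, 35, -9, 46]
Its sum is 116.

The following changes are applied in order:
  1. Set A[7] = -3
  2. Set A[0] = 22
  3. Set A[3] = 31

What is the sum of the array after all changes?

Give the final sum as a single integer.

Initial sum: 116
Change 1: A[7] 46 -> -3, delta = -49, sum = 67
Change 2: A[0] -5 -> 22, delta = 27, sum = 94
Change 3: A[3] -17 -> 31, delta = 48, sum = 142

Answer: 142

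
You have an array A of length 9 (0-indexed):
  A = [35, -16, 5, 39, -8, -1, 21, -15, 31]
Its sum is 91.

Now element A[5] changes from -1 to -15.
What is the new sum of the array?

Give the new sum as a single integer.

Old value at index 5: -1
New value at index 5: -15
Delta = -15 - -1 = -14
New sum = old_sum + delta = 91 + (-14) = 77

Answer: 77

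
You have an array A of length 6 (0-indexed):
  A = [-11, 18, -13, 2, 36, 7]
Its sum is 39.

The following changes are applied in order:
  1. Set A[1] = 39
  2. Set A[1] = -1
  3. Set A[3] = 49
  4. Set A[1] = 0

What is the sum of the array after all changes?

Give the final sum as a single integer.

Answer: 68

Derivation:
Initial sum: 39
Change 1: A[1] 18 -> 39, delta = 21, sum = 60
Change 2: A[1] 39 -> -1, delta = -40, sum = 20
Change 3: A[3] 2 -> 49, delta = 47, sum = 67
Change 4: A[1] -1 -> 0, delta = 1, sum = 68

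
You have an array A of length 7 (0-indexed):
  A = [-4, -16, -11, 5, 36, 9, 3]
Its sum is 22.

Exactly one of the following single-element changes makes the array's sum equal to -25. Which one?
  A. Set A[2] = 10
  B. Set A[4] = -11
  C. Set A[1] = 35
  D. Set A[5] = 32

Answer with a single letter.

Answer: B

Derivation:
Option A: A[2] -11->10, delta=21, new_sum=22+(21)=43
Option B: A[4] 36->-11, delta=-47, new_sum=22+(-47)=-25 <-- matches target
Option C: A[1] -16->35, delta=51, new_sum=22+(51)=73
Option D: A[5] 9->32, delta=23, new_sum=22+(23)=45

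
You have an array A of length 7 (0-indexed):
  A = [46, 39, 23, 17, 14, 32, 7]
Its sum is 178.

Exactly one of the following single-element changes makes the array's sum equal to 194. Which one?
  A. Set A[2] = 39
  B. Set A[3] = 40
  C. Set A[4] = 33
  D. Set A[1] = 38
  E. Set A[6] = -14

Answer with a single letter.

Option A: A[2] 23->39, delta=16, new_sum=178+(16)=194 <-- matches target
Option B: A[3] 17->40, delta=23, new_sum=178+(23)=201
Option C: A[4] 14->33, delta=19, new_sum=178+(19)=197
Option D: A[1] 39->38, delta=-1, new_sum=178+(-1)=177
Option E: A[6] 7->-14, delta=-21, new_sum=178+(-21)=157

Answer: A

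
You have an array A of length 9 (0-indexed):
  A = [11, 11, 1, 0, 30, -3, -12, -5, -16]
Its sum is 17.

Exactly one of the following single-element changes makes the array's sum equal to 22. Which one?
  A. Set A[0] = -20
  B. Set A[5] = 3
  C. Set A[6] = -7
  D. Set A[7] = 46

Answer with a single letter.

Answer: C

Derivation:
Option A: A[0] 11->-20, delta=-31, new_sum=17+(-31)=-14
Option B: A[5] -3->3, delta=6, new_sum=17+(6)=23
Option C: A[6] -12->-7, delta=5, new_sum=17+(5)=22 <-- matches target
Option D: A[7] -5->46, delta=51, new_sum=17+(51)=68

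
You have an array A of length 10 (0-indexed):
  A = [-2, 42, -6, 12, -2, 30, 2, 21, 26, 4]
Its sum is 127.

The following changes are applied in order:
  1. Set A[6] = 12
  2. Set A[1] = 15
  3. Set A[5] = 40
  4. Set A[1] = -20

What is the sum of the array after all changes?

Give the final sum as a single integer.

Answer: 85

Derivation:
Initial sum: 127
Change 1: A[6] 2 -> 12, delta = 10, sum = 137
Change 2: A[1] 42 -> 15, delta = -27, sum = 110
Change 3: A[5] 30 -> 40, delta = 10, sum = 120
Change 4: A[1] 15 -> -20, delta = -35, sum = 85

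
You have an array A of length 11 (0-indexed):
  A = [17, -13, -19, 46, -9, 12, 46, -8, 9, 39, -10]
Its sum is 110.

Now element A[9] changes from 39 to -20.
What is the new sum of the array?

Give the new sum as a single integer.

Old value at index 9: 39
New value at index 9: -20
Delta = -20 - 39 = -59
New sum = old_sum + delta = 110 + (-59) = 51

Answer: 51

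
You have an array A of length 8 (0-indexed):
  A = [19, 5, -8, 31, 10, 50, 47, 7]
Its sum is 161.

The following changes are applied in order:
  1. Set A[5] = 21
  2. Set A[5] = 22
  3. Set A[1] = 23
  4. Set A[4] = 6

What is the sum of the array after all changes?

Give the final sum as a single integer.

Initial sum: 161
Change 1: A[5] 50 -> 21, delta = -29, sum = 132
Change 2: A[5] 21 -> 22, delta = 1, sum = 133
Change 3: A[1] 5 -> 23, delta = 18, sum = 151
Change 4: A[4] 10 -> 6, delta = -4, sum = 147

Answer: 147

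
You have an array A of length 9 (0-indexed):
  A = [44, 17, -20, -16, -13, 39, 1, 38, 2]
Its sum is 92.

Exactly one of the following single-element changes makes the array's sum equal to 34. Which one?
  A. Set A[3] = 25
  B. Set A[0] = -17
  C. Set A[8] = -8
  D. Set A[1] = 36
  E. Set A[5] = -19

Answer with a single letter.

Answer: E

Derivation:
Option A: A[3] -16->25, delta=41, new_sum=92+(41)=133
Option B: A[0] 44->-17, delta=-61, new_sum=92+(-61)=31
Option C: A[8] 2->-8, delta=-10, new_sum=92+(-10)=82
Option D: A[1] 17->36, delta=19, new_sum=92+(19)=111
Option E: A[5] 39->-19, delta=-58, new_sum=92+(-58)=34 <-- matches target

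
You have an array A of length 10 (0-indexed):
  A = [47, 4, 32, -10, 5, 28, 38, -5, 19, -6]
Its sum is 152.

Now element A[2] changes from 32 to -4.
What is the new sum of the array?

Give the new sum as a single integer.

Old value at index 2: 32
New value at index 2: -4
Delta = -4 - 32 = -36
New sum = old_sum + delta = 152 + (-36) = 116

Answer: 116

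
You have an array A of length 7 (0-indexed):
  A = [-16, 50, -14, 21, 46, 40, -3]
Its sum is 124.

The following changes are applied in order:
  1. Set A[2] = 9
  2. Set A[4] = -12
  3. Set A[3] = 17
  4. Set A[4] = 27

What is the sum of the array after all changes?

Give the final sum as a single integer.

Answer: 124

Derivation:
Initial sum: 124
Change 1: A[2] -14 -> 9, delta = 23, sum = 147
Change 2: A[4] 46 -> -12, delta = -58, sum = 89
Change 3: A[3] 21 -> 17, delta = -4, sum = 85
Change 4: A[4] -12 -> 27, delta = 39, sum = 124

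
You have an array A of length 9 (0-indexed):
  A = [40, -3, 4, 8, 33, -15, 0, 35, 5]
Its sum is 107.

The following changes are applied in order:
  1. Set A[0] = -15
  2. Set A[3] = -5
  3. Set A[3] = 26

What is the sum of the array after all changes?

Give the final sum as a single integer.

Answer: 70

Derivation:
Initial sum: 107
Change 1: A[0] 40 -> -15, delta = -55, sum = 52
Change 2: A[3] 8 -> -5, delta = -13, sum = 39
Change 3: A[3] -5 -> 26, delta = 31, sum = 70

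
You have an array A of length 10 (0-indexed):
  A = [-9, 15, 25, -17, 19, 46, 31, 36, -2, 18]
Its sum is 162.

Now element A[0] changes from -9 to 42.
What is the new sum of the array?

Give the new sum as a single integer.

Answer: 213

Derivation:
Old value at index 0: -9
New value at index 0: 42
Delta = 42 - -9 = 51
New sum = old_sum + delta = 162 + (51) = 213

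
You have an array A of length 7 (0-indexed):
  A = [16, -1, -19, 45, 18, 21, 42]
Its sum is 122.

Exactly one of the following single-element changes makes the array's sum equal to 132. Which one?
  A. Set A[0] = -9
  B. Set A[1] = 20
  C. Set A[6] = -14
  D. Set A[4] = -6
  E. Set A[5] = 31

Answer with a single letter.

Answer: E

Derivation:
Option A: A[0] 16->-9, delta=-25, new_sum=122+(-25)=97
Option B: A[1] -1->20, delta=21, new_sum=122+(21)=143
Option C: A[6] 42->-14, delta=-56, new_sum=122+(-56)=66
Option D: A[4] 18->-6, delta=-24, new_sum=122+(-24)=98
Option E: A[5] 21->31, delta=10, new_sum=122+(10)=132 <-- matches target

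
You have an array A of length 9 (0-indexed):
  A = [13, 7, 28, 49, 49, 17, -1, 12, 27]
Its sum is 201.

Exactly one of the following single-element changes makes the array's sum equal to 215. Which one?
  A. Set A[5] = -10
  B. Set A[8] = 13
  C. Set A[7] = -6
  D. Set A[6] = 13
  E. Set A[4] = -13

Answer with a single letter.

Answer: D

Derivation:
Option A: A[5] 17->-10, delta=-27, new_sum=201+(-27)=174
Option B: A[8] 27->13, delta=-14, new_sum=201+(-14)=187
Option C: A[7] 12->-6, delta=-18, new_sum=201+(-18)=183
Option D: A[6] -1->13, delta=14, new_sum=201+(14)=215 <-- matches target
Option E: A[4] 49->-13, delta=-62, new_sum=201+(-62)=139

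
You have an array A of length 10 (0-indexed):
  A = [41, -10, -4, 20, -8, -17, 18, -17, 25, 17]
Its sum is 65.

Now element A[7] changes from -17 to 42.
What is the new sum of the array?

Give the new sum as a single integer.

Old value at index 7: -17
New value at index 7: 42
Delta = 42 - -17 = 59
New sum = old_sum + delta = 65 + (59) = 124

Answer: 124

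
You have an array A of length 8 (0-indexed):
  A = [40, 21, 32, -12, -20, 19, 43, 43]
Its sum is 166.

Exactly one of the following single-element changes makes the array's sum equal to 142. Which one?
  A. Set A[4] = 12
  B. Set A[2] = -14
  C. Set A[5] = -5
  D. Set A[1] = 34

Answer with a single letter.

Answer: C

Derivation:
Option A: A[4] -20->12, delta=32, new_sum=166+(32)=198
Option B: A[2] 32->-14, delta=-46, new_sum=166+(-46)=120
Option C: A[5] 19->-5, delta=-24, new_sum=166+(-24)=142 <-- matches target
Option D: A[1] 21->34, delta=13, new_sum=166+(13)=179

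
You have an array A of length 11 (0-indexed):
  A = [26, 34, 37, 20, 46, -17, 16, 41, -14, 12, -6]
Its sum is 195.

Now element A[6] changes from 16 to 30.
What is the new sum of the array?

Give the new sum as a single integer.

Answer: 209

Derivation:
Old value at index 6: 16
New value at index 6: 30
Delta = 30 - 16 = 14
New sum = old_sum + delta = 195 + (14) = 209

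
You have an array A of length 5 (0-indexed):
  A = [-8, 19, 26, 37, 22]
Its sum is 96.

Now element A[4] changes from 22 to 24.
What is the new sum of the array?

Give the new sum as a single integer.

Answer: 98

Derivation:
Old value at index 4: 22
New value at index 4: 24
Delta = 24 - 22 = 2
New sum = old_sum + delta = 96 + (2) = 98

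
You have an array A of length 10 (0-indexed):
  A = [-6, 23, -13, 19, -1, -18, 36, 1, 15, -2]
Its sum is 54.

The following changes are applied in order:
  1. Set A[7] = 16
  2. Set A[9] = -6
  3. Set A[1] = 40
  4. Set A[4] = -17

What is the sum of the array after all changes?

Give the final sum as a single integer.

Initial sum: 54
Change 1: A[7] 1 -> 16, delta = 15, sum = 69
Change 2: A[9] -2 -> -6, delta = -4, sum = 65
Change 3: A[1] 23 -> 40, delta = 17, sum = 82
Change 4: A[4] -1 -> -17, delta = -16, sum = 66

Answer: 66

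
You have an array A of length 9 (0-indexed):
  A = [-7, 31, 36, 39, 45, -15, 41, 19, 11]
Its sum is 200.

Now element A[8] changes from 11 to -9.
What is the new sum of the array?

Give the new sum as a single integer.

Old value at index 8: 11
New value at index 8: -9
Delta = -9 - 11 = -20
New sum = old_sum + delta = 200 + (-20) = 180

Answer: 180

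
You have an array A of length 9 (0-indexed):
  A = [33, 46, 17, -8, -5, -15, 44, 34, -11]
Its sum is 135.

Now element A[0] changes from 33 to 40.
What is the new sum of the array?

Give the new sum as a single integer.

Answer: 142

Derivation:
Old value at index 0: 33
New value at index 0: 40
Delta = 40 - 33 = 7
New sum = old_sum + delta = 135 + (7) = 142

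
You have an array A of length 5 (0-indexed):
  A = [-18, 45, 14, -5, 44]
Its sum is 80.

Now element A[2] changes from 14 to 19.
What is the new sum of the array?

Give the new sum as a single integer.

Answer: 85

Derivation:
Old value at index 2: 14
New value at index 2: 19
Delta = 19 - 14 = 5
New sum = old_sum + delta = 80 + (5) = 85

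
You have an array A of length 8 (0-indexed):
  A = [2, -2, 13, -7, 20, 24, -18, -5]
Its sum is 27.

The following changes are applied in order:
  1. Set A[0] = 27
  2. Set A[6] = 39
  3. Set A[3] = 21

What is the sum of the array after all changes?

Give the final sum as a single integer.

Initial sum: 27
Change 1: A[0] 2 -> 27, delta = 25, sum = 52
Change 2: A[6] -18 -> 39, delta = 57, sum = 109
Change 3: A[3] -7 -> 21, delta = 28, sum = 137

Answer: 137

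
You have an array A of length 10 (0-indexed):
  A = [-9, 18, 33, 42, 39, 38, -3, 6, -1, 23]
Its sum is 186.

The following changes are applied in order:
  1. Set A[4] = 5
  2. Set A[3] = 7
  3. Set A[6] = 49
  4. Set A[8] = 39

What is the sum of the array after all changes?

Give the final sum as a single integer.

Answer: 209

Derivation:
Initial sum: 186
Change 1: A[4] 39 -> 5, delta = -34, sum = 152
Change 2: A[3] 42 -> 7, delta = -35, sum = 117
Change 3: A[6] -3 -> 49, delta = 52, sum = 169
Change 4: A[8] -1 -> 39, delta = 40, sum = 209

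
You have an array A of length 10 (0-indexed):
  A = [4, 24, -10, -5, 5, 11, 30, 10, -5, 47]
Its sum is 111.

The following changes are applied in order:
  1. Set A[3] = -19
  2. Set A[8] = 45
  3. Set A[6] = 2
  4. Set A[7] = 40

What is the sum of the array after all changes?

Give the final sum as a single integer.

Answer: 149

Derivation:
Initial sum: 111
Change 1: A[3] -5 -> -19, delta = -14, sum = 97
Change 2: A[8] -5 -> 45, delta = 50, sum = 147
Change 3: A[6] 30 -> 2, delta = -28, sum = 119
Change 4: A[7] 10 -> 40, delta = 30, sum = 149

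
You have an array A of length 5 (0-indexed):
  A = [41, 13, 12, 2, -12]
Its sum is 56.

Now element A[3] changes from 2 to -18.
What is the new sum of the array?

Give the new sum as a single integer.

Old value at index 3: 2
New value at index 3: -18
Delta = -18 - 2 = -20
New sum = old_sum + delta = 56 + (-20) = 36

Answer: 36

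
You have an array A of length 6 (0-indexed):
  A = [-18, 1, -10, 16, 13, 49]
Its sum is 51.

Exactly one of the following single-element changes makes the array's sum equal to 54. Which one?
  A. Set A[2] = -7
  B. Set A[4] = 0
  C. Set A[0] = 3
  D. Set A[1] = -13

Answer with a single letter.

Option A: A[2] -10->-7, delta=3, new_sum=51+(3)=54 <-- matches target
Option B: A[4] 13->0, delta=-13, new_sum=51+(-13)=38
Option C: A[0] -18->3, delta=21, new_sum=51+(21)=72
Option D: A[1] 1->-13, delta=-14, new_sum=51+(-14)=37

Answer: A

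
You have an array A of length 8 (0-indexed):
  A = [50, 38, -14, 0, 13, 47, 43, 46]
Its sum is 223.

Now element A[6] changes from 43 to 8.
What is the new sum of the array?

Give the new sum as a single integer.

Answer: 188

Derivation:
Old value at index 6: 43
New value at index 6: 8
Delta = 8 - 43 = -35
New sum = old_sum + delta = 223 + (-35) = 188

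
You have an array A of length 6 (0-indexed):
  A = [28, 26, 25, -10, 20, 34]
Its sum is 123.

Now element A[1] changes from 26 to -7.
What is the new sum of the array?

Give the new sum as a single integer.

Old value at index 1: 26
New value at index 1: -7
Delta = -7 - 26 = -33
New sum = old_sum + delta = 123 + (-33) = 90

Answer: 90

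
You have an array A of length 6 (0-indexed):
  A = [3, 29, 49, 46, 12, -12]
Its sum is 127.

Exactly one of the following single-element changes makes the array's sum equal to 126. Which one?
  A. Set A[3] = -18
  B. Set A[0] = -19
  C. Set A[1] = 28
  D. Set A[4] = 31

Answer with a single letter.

Answer: C

Derivation:
Option A: A[3] 46->-18, delta=-64, new_sum=127+(-64)=63
Option B: A[0] 3->-19, delta=-22, new_sum=127+(-22)=105
Option C: A[1] 29->28, delta=-1, new_sum=127+(-1)=126 <-- matches target
Option D: A[4] 12->31, delta=19, new_sum=127+(19)=146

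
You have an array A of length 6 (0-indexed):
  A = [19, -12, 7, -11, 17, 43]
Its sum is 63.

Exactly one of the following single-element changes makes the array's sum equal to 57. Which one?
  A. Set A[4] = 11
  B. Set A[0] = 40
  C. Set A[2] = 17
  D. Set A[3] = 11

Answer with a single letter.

Option A: A[4] 17->11, delta=-6, new_sum=63+(-6)=57 <-- matches target
Option B: A[0] 19->40, delta=21, new_sum=63+(21)=84
Option C: A[2] 7->17, delta=10, new_sum=63+(10)=73
Option D: A[3] -11->11, delta=22, new_sum=63+(22)=85

Answer: A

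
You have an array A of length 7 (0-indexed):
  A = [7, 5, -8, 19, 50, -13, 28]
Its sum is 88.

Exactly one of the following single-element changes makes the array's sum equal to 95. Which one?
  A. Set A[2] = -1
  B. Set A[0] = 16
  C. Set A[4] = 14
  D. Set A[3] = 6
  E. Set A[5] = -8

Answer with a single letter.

Answer: A

Derivation:
Option A: A[2] -8->-1, delta=7, new_sum=88+(7)=95 <-- matches target
Option B: A[0] 7->16, delta=9, new_sum=88+(9)=97
Option C: A[4] 50->14, delta=-36, new_sum=88+(-36)=52
Option D: A[3] 19->6, delta=-13, new_sum=88+(-13)=75
Option E: A[5] -13->-8, delta=5, new_sum=88+(5)=93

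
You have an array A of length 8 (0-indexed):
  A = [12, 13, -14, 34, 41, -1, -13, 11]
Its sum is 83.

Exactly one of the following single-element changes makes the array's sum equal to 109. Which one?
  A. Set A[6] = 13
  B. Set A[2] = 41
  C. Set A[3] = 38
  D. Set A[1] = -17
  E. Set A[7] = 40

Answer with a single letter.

Answer: A

Derivation:
Option A: A[6] -13->13, delta=26, new_sum=83+(26)=109 <-- matches target
Option B: A[2] -14->41, delta=55, new_sum=83+(55)=138
Option C: A[3] 34->38, delta=4, new_sum=83+(4)=87
Option D: A[1] 13->-17, delta=-30, new_sum=83+(-30)=53
Option E: A[7] 11->40, delta=29, new_sum=83+(29)=112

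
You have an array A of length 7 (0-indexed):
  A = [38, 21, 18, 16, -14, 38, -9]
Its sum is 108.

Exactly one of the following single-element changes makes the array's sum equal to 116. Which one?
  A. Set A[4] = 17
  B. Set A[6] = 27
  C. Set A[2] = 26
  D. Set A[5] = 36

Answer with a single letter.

Option A: A[4] -14->17, delta=31, new_sum=108+(31)=139
Option B: A[6] -9->27, delta=36, new_sum=108+(36)=144
Option C: A[2] 18->26, delta=8, new_sum=108+(8)=116 <-- matches target
Option D: A[5] 38->36, delta=-2, new_sum=108+(-2)=106

Answer: C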